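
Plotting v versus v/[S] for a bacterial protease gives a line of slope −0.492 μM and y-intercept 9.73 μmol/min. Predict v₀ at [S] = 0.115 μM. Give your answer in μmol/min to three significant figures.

1.84 μmol/min

In the Eadie–Hofstee form v = Vmax − Km·(v/[S]), the slope is −Km and the intercept is Vmax, so Km = 0.492 μM and Vmax = 9.73 μmol/min.
v = 9.73 × 0.115/(0.492 + 0.115) = 1.84 μmol/min.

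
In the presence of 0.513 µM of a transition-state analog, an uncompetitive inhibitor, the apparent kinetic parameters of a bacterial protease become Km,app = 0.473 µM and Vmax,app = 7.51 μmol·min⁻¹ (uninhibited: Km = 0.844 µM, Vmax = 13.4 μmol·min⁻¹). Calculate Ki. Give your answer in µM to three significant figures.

Uncompetitive: Vmax,app = Vmax/α (and Km,app = Km/α) with α = 1 + [I]/Ki.
α = Vmax/Vmax,app = 13.4/7.51 = 1.784.
Ki = [I]/(α − 1) = 0.513/0.7843 = 0.654 µM.

0.654 µM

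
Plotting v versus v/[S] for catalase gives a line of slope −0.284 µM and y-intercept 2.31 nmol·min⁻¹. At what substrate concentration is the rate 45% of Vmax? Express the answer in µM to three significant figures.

The Eadie–Hofstee slope gives Km = 0.284 µM (slope = −Km).
v/Vmax = [S]/(Km+[S]) = 0.45 ⇒ [S] = Km·0.45/(1−0.45) = 0.284 × 0.8182 = 0.232 µM.

0.232 µM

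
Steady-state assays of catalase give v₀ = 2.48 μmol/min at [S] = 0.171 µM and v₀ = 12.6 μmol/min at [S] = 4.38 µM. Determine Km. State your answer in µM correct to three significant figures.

From v = Vmax[S]/(Km+[S]), each point gives Vmax = v(Km+[S])/[S].
Equating: 2.48(Km+0.171)/0.171 = 12.6(Km+4.38)/4.38.
14.50·Km + 2.48 = 2.877·Km + 12.6, so (14.50 − 2.877)·Km = 12.6 − 2.48.
Km = 10.12/11.63 = 0.870 µM; then Vmax = 2.48(0.870+0.171)/0.171 = 15.1 μmol/min.

0.870 µM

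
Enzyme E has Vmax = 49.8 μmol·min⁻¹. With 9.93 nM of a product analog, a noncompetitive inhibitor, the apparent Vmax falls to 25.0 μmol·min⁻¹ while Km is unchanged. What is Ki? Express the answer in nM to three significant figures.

Noncompetitive: Vmax,app = Vmax/α with α = 1 + [I]/Ki.
α = Vmax/Vmax,app = 49.8/25.0 = 1.992.
Since α = 1 + [I]/Ki, [I]/Ki = 1.992 − 1 = 0.9920 and Ki = 9.93/0.9920 = 10.0 nM.

10.0 nM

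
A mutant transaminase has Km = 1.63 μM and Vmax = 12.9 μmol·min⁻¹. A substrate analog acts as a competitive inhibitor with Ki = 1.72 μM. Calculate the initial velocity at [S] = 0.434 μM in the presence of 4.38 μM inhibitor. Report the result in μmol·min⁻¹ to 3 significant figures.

With α = 1 + [I]/Ki = 1 + 4.38/1.72 = 3.547, the competitive rate law is v = Vmax[S] / (αKm + [S]).
v = 12.9×0.434 / (3.547×1.63 + 0.434) = 5.599/6.215 = 0.901 μmol·min⁻¹.

0.901 μmol·min⁻¹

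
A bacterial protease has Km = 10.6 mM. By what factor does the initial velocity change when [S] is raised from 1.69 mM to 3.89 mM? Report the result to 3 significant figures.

Since Vmax cancels, v₂/v₁ = [S]₂(Km+[S]₁) / [S]₁(Km+[S]₂).
= 3.89×(10.6+1.69) / (1.69×(10.6+3.89)) = 47.81/24.49 = 1.95.

1.95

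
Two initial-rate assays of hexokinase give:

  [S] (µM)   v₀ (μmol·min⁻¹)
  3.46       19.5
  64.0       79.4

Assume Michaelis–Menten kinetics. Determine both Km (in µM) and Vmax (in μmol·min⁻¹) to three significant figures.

Km = 13.6 µM; Vmax = 96.3 μmol·min⁻¹

In reciprocal form, 1/v = (Km/Vmax)·(1/[S]) + 1/Vmax. The two points give (1/[S], 1/v) = (0.2890, 0.05128) and (0.01562, 0.01259).
Slope = (0.05128 − 0.01259)/(0.2890 − 0.01562) = 0.1415; intercept = 0.05128 − 0.1415×0.2890 = 0.01038.
Vmax = 1/intercept = 96.3 μmol·min⁻¹; Km = slope × Vmax = 0.1415 × 96.3 = 13.6 µM.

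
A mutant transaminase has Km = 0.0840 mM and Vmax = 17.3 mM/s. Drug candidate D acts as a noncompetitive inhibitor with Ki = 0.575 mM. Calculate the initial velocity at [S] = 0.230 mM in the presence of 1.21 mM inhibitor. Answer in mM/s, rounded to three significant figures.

α = 1 + [I]/Ki = 1 + 1.21/0.575 = 3.104.
For a noncompetitive inhibitor, Vmax is reduced to Vmax/α while Km is unchanged: Km,app = 0.0840 mM, Vmax,app = 5.57 mM/s.
v = Vmax,app·[S]/(Km,app + [S]) = 5.57 × 0.230/(0.0840 + 0.230) = 4.08 mM/s.

4.08 mM/s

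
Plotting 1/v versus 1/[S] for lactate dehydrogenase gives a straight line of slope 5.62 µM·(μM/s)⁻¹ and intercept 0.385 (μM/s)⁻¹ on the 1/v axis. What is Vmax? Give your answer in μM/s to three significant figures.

The y-intercept of a Lineweaver–Burk plot equals 1/Vmax, so Vmax = 1/0.385 = 2.60 μM/s.

2.60 μM/s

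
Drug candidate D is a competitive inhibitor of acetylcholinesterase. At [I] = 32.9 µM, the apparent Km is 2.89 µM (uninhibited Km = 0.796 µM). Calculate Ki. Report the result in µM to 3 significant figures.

Competitive: Km,app = α·Km with α = 1 + [I]/Ki.
α = Km,app/Km = 2.89/0.796 = 3.631.
Since α = 1 + [I]/Ki, [I]/Ki = 3.631 − 1 = 2.631 and Ki = 32.9/2.631 = 12.5 µM.

12.5 µM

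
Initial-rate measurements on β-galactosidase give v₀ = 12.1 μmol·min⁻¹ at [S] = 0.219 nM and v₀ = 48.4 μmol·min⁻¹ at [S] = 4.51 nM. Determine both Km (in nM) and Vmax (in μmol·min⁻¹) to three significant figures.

Km = 0.815 nM; Vmax = 57.2 μmol·min⁻¹

From v = Vmax[S]/(Km+[S]), each point gives Vmax = v(Km+[S])/[S].
Equating: 12.1(Km+0.219)/0.219 = 48.4(Km+4.51)/4.51.
55.25·Km + 12.1 = 10.73·Km + 48.4, so (55.25 − 10.73)·Km = 48.4 − 12.1.
Km = 36.30/44.52 = 0.815 nM; then Vmax = 12.1(0.815+0.219)/0.219 = 57.2 μmol·min⁻¹.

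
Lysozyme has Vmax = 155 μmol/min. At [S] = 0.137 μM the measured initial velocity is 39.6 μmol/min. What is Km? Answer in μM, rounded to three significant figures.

From v = Vmax[S]/(Km+[S]), Km = [S](Vmax − v)/v.
Km = 0.137 × (155 − 39.6) / 39.6 = 15.81/39.6 = 0.399 μM.

0.399 μM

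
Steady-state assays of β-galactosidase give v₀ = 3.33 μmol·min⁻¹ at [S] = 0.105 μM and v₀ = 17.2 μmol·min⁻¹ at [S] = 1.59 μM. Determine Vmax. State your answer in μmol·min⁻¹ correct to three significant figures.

In reciprocal form, 1/v = (Km/Vmax)·(1/[S]) + 1/Vmax. The two points give (1/[S], 1/v) = (9.524, 0.3003) and (0.6289, 0.05814).
Slope = (0.3003 − 0.05814)/(9.524 − 0.6289) = 0.02722; intercept = 0.3003 − 0.02722×9.524 = 0.04102.
Vmax = 1/intercept = 24.4 μmol·min⁻¹; Km = slope × Vmax = 0.02722 × 24.4 = 0.664 μM.

24.4 μmol·min⁻¹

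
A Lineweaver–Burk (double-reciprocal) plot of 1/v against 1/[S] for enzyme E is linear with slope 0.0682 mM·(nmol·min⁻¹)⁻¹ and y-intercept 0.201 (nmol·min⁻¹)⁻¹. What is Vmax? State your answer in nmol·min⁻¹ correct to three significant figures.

The y-intercept of a Lineweaver–Burk plot equals 1/Vmax, so Vmax = 1/0.201 = 4.98 nmol·min⁻¹.

4.98 nmol·min⁻¹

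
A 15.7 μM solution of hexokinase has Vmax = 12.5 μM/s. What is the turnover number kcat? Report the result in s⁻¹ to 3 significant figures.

0.796 s⁻¹

kcat = Vmax/[E]total = 12.5 μM/s / 15.7 μM = 0.796 s⁻¹.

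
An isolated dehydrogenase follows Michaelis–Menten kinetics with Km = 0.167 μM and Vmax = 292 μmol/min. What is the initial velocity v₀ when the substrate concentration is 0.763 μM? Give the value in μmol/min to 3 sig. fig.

240 μmol/min

v = Vmax·[S]/(Km + [S]) = 292 × 0.763 / (0.167 + 0.763)
  = 222.8 / 0.9300 = 240 μmol/min.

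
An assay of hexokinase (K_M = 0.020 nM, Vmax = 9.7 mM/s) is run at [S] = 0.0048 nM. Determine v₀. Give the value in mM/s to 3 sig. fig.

1.88 mM/s

v = Vmax·[S]/(Km + [S]) = 9.7 × 0.0048 / (0.020 + 0.0048)
  = 0.04656 / 0.02480 = 1.88 mM/s.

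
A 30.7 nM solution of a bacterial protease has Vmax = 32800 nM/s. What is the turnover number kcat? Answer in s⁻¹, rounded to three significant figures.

1070 s⁻¹

kcat = Vmax/[E]total = 32800 nM/s / 30.7 nM = 1070 s⁻¹.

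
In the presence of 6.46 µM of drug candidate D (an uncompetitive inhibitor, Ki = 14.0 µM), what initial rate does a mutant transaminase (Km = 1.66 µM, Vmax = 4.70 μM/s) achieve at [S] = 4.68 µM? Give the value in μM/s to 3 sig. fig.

2.59 μM/s

α = 1 + [I]/Ki = 1 + 6.46/14.0 = 1.461.
For an uncompetitive inhibitor, both parameters are divided by α, giving Vmax/α and Km/α: Km,app = 1.14 µM, Vmax,app = 3.22 μM/s.
v = Vmax,app·[S]/(Km,app + [S]) = 3.22 × 4.68/(1.14 + 4.68) = 2.59 μM/s.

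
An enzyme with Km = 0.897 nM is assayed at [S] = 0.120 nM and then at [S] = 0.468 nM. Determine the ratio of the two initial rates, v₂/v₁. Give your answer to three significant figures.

The fractional saturations are [S]/(Km+[S]) = 0.120/1.017 = 0.1180 and 0.468/1.365 = 0.3429.
v₂/v₁ is just their ratio: 0.3429/0.1180 = 2.91.

2.91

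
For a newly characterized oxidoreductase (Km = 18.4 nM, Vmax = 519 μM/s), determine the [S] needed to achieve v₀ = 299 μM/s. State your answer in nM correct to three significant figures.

The required fractional saturation is v/Vmax = 299/519 = 0.5761.
Then [S]/(Km+[S]) = 0.5761 ⇒ [S] = 18.4 × 0.5761/(1 − 0.5761) = 25.0 nM.

25.0 nM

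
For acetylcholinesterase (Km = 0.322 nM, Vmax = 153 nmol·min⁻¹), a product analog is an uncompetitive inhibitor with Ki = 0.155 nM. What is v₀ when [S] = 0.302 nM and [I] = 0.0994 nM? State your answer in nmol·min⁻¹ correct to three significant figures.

56.5 nmol·min⁻¹

With α = 1 + [I]/Ki = 1 + 0.0994/0.155 = 1.641, the uncompetitive rate law is v = (Vmax/α)·[S] / (Km/α + [S]).
v = (153/1.641)×0.302 / (0.322/1.641 + 0.302) = 28.15/0.4982 = 56.5 nmol·min⁻¹.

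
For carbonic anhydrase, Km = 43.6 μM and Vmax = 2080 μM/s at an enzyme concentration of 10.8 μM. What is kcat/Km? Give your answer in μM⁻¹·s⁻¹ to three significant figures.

kcat = Vmax/[E]total = 2080/10.8 = 193 s⁻¹.
kcat/Km = 193/43.6 = 4.42 μM⁻¹·s⁻¹.

4.42 μM⁻¹·s⁻¹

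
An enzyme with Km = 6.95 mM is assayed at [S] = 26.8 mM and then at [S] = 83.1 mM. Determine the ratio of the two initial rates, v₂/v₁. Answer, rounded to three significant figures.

The fractional saturations are [S]/(Km+[S]) = 26.8/33.75 = 0.7941 and 83.1/90.05 = 0.9228.
v₂/v₁ is just their ratio: 0.9228/0.7941 = 1.16.

1.16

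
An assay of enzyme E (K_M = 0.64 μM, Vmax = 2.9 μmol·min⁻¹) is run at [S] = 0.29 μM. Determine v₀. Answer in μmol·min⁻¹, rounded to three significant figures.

0.904 μmol·min⁻¹

[S]/(Km+[S]) = 0.29/0.9300 = 0.3118, the fractional saturation.
v = 0.3118 × Vmax = 0.3118 × 2.9 = 0.904 μmol·min⁻¹.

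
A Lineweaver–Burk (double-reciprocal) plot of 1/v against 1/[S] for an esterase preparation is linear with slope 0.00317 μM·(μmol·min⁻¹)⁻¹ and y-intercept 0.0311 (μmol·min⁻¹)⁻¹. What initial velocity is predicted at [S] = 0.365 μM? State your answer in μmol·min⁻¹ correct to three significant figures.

25.1 μmol·min⁻¹

The y-intercept is 1/Vmax, so Vmax = 1/0.0311 = 32.2 μmol·min⁻¹.
The slope is Km/Vmax, so Km = 0.00317 × 32.2 = 0.102 μM.
Then v = 32.2 × 0.365/(0.102 + 0.365) = 25.1 μmol·min⁻¹.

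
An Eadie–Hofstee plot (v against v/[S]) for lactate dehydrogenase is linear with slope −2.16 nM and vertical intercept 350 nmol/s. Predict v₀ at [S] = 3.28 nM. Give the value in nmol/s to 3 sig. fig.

211 nmol/s

In the Eadie–Hofstee form v = Vmax − Km·(v/[S]), the slope is −Km and the intercept is Vmax, so Km = 2.16 nM and Vmax = 350 nmol/s.
v = 350 × 3.28/(2.16 + 3.28) = 211 nmol/s.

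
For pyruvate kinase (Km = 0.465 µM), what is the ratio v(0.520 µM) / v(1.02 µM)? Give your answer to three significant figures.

The fractional saturations are [S]/(Km+[S]) = 1.02/1.485 = 0.6869 and 0.520/0.9850 = 0.5279.
v₂/v₁ is just their ratio: 0.5279/0.6869 = 0.769.

0.769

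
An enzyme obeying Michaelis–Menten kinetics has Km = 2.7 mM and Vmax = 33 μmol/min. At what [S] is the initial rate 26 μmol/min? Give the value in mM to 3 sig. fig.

The required fractional saturation is v/Vmax = 26/33 = 0.7879.
Then [S]/(Km+[S]) = 0.7879 ⇒ [S] = 2.7 × 0.7879/(1 − 0.7879) = 10.0 mM.

10.0 mM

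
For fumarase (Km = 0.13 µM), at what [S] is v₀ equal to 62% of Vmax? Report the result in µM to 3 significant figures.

0.212 µM

v/Vmax = [S]/(Km+[S]) = 0.62, so [S] = Km·0.62/(1 − 0.62) = 0.13 × 1.632.
[S] = 0.212 µM.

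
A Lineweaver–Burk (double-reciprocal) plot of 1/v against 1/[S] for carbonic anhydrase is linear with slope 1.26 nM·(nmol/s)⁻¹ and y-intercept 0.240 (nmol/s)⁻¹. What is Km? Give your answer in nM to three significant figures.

y-intercept = 1/Vmax ⇒ Vmax = 4.17 nmol/s; slope = Km/Vmax ⇒ Km = slope × Vmax.
Km = 1.26 × 4.17 = 5.25 nM.

5.25 nM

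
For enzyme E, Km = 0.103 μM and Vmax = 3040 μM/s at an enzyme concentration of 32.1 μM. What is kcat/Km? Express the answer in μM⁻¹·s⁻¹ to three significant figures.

kcat = Vmax/[E]total = 3040/32.1 = 94.7 s⁻¹.
kcat/Km = 94.7/0.103 = 919 μM⁻¹·s⁻¹.

919 μM⁻¹·s⁻¹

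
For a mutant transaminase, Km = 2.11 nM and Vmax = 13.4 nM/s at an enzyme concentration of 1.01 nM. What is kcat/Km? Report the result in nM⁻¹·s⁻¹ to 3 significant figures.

6.29 nM⁻¹·s⁻¹

kcat = Vmax/[E]total = 13.4/1.01 = 13.3 s⁻¹.
kcat/Km = 13.3/2.11 = 6.29 nM⁻¹·s⁻¹.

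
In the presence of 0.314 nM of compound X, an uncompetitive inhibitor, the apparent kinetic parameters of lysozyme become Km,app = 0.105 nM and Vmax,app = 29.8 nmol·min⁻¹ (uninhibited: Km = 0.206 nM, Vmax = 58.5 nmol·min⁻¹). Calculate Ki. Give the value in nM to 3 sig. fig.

0.326 nM

Uncompetitive: Vmax,app = Vmax/α (and Km,app = Km/α) with α = 1 + [I]/Ki.
α = Vmax/Vmax,app = 58.5/29.8 = 1.963.
Since α = 1 + [I]/Ki, [I]/Ki = 1.963 − 1 = 0.9631 and Ki = 0.314/0.9631 = 0.326 nM.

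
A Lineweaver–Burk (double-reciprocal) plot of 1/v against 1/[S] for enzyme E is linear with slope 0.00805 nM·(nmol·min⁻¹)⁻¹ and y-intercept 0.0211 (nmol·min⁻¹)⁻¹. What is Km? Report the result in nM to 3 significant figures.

0.382 nM

y-intercept = 1/Vmax ⇒ Vmax = 47.4 nmol·min⁻¹; slope = Km/Vmax ⇒ Km = slope × Vmax.
Km = 0.00805 × 47.4 = 0.382 nM.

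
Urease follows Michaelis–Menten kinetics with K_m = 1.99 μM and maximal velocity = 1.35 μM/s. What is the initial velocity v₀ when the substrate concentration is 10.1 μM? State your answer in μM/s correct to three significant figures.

1.13 μM/s

v = Vmax·[S]/(Km + [S]) = 1.35 × 10.1 / (1.99 + 10.1)
  = 13.64 / 12.09 = 1.13 μM/s.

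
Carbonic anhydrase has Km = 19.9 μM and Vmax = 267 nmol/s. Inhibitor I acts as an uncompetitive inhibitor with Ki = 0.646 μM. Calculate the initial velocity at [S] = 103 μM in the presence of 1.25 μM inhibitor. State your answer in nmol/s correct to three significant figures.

α = 1 + [I]/Ki = 1 + 1.25/0.646 = 2.935.
For an uncompetitive inhibitor, both parameters are divided by α, giving Vmax/α and Km/α: Km,app = 6.78 μM, Vmax,app = 91.0 nmol/s.
v = Vmax,app·[S]/(Km,app + [S]) = 91.0 × 103/(6.78 + 103) = 85.4 nmol/s.

85.4 nmol/s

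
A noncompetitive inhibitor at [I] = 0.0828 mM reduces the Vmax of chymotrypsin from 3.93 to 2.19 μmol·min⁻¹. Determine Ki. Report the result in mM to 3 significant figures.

0.104 mM

Noncompetitive: Vmax,app = Vmax/α with α = 1 + [I]/Ki.
α = Vmax/Vmax,app = 3.93/2.19 = 1.795.
Ki = [I]/(α − 1) = 0.0828/0.7945 = 0.104 mM.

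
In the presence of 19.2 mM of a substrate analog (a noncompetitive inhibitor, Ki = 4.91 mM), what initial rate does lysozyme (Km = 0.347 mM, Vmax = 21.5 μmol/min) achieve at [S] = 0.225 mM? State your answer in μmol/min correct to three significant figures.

With α = 1 + [I]/Ki = 1 + 19.2/4.91 = 4.910, the noncompetitive rate law is v = (Vmax/α)·[S] / (Km + [S]).
v = (21.5/4.910)×0.225 / (0.347 + 0.225) = 0.9852/0.5720 = 1.72 μmol/min.

1.72 μmol/min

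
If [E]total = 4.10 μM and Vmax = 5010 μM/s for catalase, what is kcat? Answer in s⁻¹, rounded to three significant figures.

1220 s⁻¹

kcat = Vmax/[E]total = 5010 μM/s / 4.10 μM = 1220 s⁻¹.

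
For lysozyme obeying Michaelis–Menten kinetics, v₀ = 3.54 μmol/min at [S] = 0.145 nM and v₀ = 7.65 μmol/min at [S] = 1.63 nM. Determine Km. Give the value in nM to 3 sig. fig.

From v = Vmax[S]/(Km+[S]), each point gives Vmax = v(Km+[S])/[S].
Equating: 3.54(Km+0.145)/0.145 = 7.65(Km+1.63)/1.63.
24.41·Km + 3.54 = 4.693·Km + 7.65, so (24.41 − 4.693)·Km = 7.65 − 3.54.
Km = 4.110/19.72 = 0.208 nM; then Vmax = 3.54(0.208+0.145)/0.145 = 8.63 μmol/min.

0.208 nM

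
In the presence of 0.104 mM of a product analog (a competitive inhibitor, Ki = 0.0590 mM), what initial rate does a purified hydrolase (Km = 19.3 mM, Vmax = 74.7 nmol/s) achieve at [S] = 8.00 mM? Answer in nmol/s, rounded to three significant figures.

α = 1 + [I]/Ki = 1 + 0.104/0.0590 = 2.763.
For a competitive inhibitor, Vmax is unchanged and the apparent Km becomes α·Km: Km,app = 53.3 mM, Vmax,app = 74.7 nmol/s.
v = Vmax,app·[S]/(Km,app + [S]) = 74.7 × 8.00/(53.3 + 8.00) = 9.75 nmol/s.

9.75 nmol/s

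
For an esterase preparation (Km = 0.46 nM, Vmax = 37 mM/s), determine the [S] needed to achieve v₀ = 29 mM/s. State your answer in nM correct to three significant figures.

1.67 nM

The required fractional saturation is v/Vmax = 29/37 = 0.7838.
Then [S]/(Km+[S]) = 0.7838 ⇒ [S] = 0.46 × 0.7838/(1 − 0.7838) = 1.67 nM.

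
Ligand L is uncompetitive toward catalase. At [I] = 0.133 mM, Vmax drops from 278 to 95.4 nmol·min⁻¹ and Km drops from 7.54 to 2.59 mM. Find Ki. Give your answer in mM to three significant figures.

0.0695 mM

Uncompetitive: Vmax,app = Vmax/α (and Km,app = Km/α) with α = 1 + [I]/Ki.
α = Vmax/Vmax,app = 278/95.4 = 2.914.
Ki = [I]/(α − 1) = 0.133/1.914 = 0.0695 mM.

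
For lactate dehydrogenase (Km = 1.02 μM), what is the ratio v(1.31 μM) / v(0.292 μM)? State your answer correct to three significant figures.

2.53

Since Vmax cancels, v₂/v₁ = [S]₂(Km+[S]₁) / [S]₁(Km+[S]₂).
= 1.31×(1.02+0.292) / (0.292×(1.02+1.31)) = 1.719/0.6804 = 2.53.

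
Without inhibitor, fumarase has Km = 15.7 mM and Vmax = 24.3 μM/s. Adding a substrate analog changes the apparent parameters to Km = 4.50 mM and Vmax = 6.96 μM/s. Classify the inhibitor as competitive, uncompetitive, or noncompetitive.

Both Km and Vmax decrease by the same factor (~3.49-fold) — characteristic of uncompetitive inhibition.

uncompetitive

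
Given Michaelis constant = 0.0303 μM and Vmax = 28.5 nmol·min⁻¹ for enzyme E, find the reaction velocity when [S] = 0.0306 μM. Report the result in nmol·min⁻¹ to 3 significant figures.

v = Vmax·[S]/(Km + [S]) = 28.5 × 0.0306 / (0.0303 + 0.0306)
  = 0.8721 / 0.06090 = 14.3 nmol·min⁻¹.

14.3 nmol·min⁻¹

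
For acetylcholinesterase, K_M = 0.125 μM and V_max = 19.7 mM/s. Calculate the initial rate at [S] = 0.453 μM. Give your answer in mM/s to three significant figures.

[S]/(Km+[S]) = 0.453/0.5780 = 0.7837, the fractional saturation.
v = 0.7837 × Vmax = 0.7837 × 19.7 = 15.4 mM/s.

15.4 mM/s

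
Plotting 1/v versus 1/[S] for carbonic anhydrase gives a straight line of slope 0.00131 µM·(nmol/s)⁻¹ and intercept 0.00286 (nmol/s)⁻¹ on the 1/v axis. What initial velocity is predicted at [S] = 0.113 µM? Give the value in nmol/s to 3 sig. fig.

69.2 nmol/s

The y-intercept is 1/Vmax, so Vmax = 1/0.00286 = 350 nmol/s.
The slope is Km/Vmax, so Km = 0.00131 × 350 = 0.458 µM.
Then v = 350 × 0.113/(0.458 + 0.113) = 69.2 nmol/s.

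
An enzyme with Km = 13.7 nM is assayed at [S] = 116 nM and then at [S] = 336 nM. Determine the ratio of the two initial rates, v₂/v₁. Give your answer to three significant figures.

1.07

Since Vmax cancels, v₂/v₁ = [S]₂(Km+[S]₁) / [S]₁(Km+[S]₂).
= 336×(13.7+116) / (116×(13.7+336)) = 43580/40570 = 1.07.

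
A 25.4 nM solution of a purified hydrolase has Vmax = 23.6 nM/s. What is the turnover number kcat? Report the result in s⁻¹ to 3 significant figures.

0.929 s⁻¹

kcat = Vmax/[E]total = 23.6 nM/s / 25.4 nM = 0.929 s⁻¹.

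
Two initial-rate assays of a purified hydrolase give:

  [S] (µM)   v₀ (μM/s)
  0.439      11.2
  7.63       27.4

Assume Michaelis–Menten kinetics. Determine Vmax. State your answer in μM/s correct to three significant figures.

In reciprocal form, 1/v = (Km/Vmax)·(1/[S]) + 1/Vmax. The two points give (1/[S], 1/v) = (2.278, 0.08929) and (0.1311, 0.03650).
Slope = (0.08929 − 0.03650)/(2.278 − 0.1311) = 0.02459; intercept = 0.08929 − 0.02459×2.278 = 0.03327.
Vmax = 1/intercept = 30.1 μM/s; Km = slope × Vmax = 0.02459 × 30.1 = 0.739 µM.

30.1 μM/s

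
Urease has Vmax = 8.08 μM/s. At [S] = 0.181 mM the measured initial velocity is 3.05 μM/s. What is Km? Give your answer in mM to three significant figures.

From v = Vmax[S]/(Km+[S]), Km = [S](Vmax − v)/v.
Km = 0.181 × (8.08 − 3.05) / 3.05 = 0.9104/3.05 = 0.299 mM.

0.299 mM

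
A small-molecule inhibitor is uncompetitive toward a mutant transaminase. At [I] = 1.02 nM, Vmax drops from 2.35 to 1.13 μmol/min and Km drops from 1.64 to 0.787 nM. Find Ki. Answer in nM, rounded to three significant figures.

0.945 nM

Uncompetitive: Vmax,app = Vmax/α (and Km,app = Km/α) with α = 1 + [I]/Ki.
α = Vmax/Vmax,app = 2.35/1.13 = 2.080.
Ki = [I]/(α − 1) = 1.02/1.080 = 0.945 nM.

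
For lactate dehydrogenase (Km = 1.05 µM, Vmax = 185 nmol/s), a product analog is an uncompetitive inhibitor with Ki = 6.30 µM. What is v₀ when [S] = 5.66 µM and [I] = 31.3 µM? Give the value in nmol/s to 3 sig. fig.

30.1 nmol/s

With α = 1 + [I]/Ki = 1 + 31.3/6.30 = 5.968, the uncompetitive rate law is v = (Vmax/α)·[S] / (Km/α + [S]).
v = (185/5.968)×5.66 / (1.05/5.968 + 5.66) = 175.4/5.836 = 30.1 nmol/s.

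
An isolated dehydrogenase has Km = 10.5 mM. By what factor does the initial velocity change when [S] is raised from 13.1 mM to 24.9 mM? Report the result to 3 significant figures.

1.27

Since Vmax cancels, v₂/v₁ = [S]₂(Km+[S]₁) / [S]₁(Km+[S]₂).
= 24.9×(10.5+13.1) / (13.1×(10.5+24.9)) = 587.6/463.7 = 1.27.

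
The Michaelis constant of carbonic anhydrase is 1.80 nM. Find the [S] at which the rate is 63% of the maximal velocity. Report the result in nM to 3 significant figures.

v/Vmax = [S]/(Km+[S]) = 0.63, so [S] = Km·0.63/(1 − 0.63) = 1.80 × 1.703.
[S] = 3.06 nM.

3.06 nM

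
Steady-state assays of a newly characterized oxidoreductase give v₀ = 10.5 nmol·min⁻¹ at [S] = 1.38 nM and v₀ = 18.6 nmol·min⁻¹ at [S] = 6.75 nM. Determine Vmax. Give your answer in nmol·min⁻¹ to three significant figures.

In reciprocal form, 1/v = (Km/Vmax)·(1/[S]) + 1/Vmax. The two points give (1/[S], 1/v) = (0.7246, 0.09524) and (0.1481, 0.05376).
Slope = (0.09524 − 0.05376)/(0.7246 − 0.1481) = 0.07194; intercept = 0.09524 − 0.07194×0.7246 = 0.04311.
Vmax = 1/intercept = 23.2 nmol·min⁻¹; Km = slope × Vmax = 0.07194 × 23.2 = 1.67 nM.

23.2 nmol·min⁻¹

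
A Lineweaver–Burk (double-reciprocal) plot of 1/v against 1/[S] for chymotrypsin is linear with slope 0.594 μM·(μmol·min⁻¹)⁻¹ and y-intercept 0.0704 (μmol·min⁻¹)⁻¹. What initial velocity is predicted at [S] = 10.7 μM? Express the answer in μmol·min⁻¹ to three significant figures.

7.94 μmol·min⁻¹

The y-intercept is 1/Vmax, so Vmax = 1/0.0704 = 14.2 μmol·min⁻¹.
The slope is Km/Vmax, so Km = 0.594 × 14.2 = 8.44 μM.
Then v = 14.2 × 10.7/(8.44 + 10.7) = 7.94 μmol·min⁻¹.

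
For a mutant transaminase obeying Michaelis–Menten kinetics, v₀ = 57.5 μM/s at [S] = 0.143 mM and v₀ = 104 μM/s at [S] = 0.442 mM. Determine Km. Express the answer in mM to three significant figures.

From v = Vmax[S]/(Km+[S]), each point gives Vmax = v(Km+[S])/[S].
Equating: 57.5(Km+0.143)/0.143 = 104(Km+0.442)/0.442.
402.1·Km + 57.5 = 235.3·Km + 104, so (402.1 − 235.3)·Km = 104 − 57.5.
Km = 46.50/166.8 = 0.279 mM; then Vmax = 57.5(0.279+0.143)/0.143 = 170 μM/s.

0.279 mM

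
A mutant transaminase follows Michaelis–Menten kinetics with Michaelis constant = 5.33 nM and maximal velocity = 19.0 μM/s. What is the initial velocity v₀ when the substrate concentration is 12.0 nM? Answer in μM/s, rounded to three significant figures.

13.2 μM/s

[S]/(Km+[S]) = 12.0/17.33 = 0.6924, the fractional saturation.
v = 0.6924 × Vmax = 0.6924 × 19.0 = 13.2 μM/s.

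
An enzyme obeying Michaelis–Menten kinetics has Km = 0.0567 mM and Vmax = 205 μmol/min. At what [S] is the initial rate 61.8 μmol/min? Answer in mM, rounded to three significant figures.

0.0245 mM

The required fractional saturation is v/Vmax = 61.8/205 = 0.3015.
Then [S]/(Km+[S]) = 0.3015 ⇒ [S] = 0.0567 × 0.3015/(1 − 0.3015) = 0.0245 mM.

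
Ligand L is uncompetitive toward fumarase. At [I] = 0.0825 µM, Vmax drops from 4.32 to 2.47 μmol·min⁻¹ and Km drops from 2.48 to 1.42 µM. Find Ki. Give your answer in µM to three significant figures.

0.110 µM

Uncompetitive: Vmax,app = Vmax/α (and Km,app = Km/α) with α = 1 + [I]/Ki.
α = Vmax/Vmax,app = 4.32/2.47 = 1.749.
Since α = 1 + [I]/Ki, [I]/Ki = 1.749 − 1 = 0.7490 and Ki = 0.0825/0.7490 = 0.110 µM.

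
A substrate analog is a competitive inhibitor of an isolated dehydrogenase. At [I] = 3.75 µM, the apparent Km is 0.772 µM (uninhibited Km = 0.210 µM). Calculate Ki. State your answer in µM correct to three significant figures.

Competitive: Km,app = α·Km with α = 1 + [I]/Ki.
α = Km,app/Km = 0.772/0.210 = 3.676.
Since α = 1 + [I]/Ki, [I]/Ki = 3.676 − 1 = 2.676 and Ki = 3.75/2.676 = 1.40 µM.

1.40 µM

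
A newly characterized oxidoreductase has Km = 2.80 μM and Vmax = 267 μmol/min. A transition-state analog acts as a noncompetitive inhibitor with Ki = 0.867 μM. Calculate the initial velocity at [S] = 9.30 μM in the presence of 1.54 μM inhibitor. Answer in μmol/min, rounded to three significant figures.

α = 1 + [I]/Ki = 1 + 1.54/0.867 = 2.776.
For a noncompetitive inhibitor, Vmax is reduced to Vmax/α while Km is unchanged: Km,app = 2.80 μM, Vmax,app = 96.2 μmol/min.
v = Vmax,app·[S]/(Km,app + [S]) = 96.2 × 9.30/(2.80 + 9.30) = 73.9 μmol/min.

73.9 μmol/min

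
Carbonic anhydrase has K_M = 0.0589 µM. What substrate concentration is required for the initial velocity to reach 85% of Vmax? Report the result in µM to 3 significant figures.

0.334 µM

v/Vmax = [S]/(Km+[S]) = 0.85, so [S] = Km·0.85/(1 − 0.85) = 0.0589 × 5.667.
[S] = 0.334 µM.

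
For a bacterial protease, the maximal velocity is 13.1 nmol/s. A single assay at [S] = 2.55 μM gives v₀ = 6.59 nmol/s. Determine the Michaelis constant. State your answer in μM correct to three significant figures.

From v = Vmax[S]/(Km+[S]), Km = [S](Vmax − v)/v.
Km = 2.55 × (13.1 − 6.59) / 6.59 = 16.60/6.59 = 2.52 μM.

2.52 μM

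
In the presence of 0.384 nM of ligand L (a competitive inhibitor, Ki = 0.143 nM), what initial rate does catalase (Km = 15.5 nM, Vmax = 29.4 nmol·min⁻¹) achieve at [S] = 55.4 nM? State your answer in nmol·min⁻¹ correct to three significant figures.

α = 1 + [I]/Ki = 1 + 0.384/0.143 = 3.685.
For a competitive inhibitor, Vmax is unchanged and the apparent Km becomes α·Km: Km,app = 57.1 nM, Vmax,app = 29.4 nmol·min⁻¹.
v = Vmax,app·[S]/(Km,app + [S]) = 29.4 × 55.4/(57.1 + 55.4) = 14.5 nmol·min⁻¹.

14.5 nmol·min⁻¹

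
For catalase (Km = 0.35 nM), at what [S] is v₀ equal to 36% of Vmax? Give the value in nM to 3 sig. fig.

0.197 nM

v/Vmax = [S]/(Km+[S]) = 0.36, so [S] = Km·0.36/(1 − 0.36) = 0.35 × 0.5625.
[S] = 0.197 nM.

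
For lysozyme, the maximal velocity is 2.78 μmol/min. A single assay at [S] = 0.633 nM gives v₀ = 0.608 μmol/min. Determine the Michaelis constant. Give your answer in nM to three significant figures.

v/Vmax = 0.608/2.78 = 0.2187 = [S]/(Km+[S]).
So Km + [S] = [S]/0.2187 = 2.894 nM, giving Km = 2.894 − 0.633 = 2.26 nM.

2.26 nM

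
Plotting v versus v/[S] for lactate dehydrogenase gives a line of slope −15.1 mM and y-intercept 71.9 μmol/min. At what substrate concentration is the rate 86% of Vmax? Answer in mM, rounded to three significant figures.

92.8 mM

The Eadie–Hofstee slope gives Km = 15.1 mM (slope = −Km).
v/Vmax = [S]/(Km+[S]) = 0.86 ⇒ [S] = Km·0.86/(1−0.86) = 15.1 × 6.143 = 92.8 mM.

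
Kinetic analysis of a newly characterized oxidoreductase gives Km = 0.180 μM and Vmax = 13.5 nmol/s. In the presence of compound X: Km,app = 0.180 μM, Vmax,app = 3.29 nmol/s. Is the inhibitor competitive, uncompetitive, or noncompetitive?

noncompetitive

Vmax decreases (13.5 → 3.29 nmol/s) while Km is unchanged — pure noncompetitive inhibition.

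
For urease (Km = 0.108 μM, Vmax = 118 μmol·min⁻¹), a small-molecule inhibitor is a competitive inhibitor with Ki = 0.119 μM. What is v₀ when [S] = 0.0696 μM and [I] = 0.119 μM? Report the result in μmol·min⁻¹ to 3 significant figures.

28.8 μmol·min⁻¹

α = 1 + [I]/Ki = 1 + 0.119/0.119 = 2.000.
For a competitive inhibitor, Vmax is unchanged and the apparent Km becomes α·Km: Km,app = 0.216 μM, Vmax,app = 118 μmol·min⁻¹.
v = Vmax,app·[S]/(Km,app + [S]) = 118 × 0.0696/(0.216 + 0.0696) = 28.8 μmol·min⁻¹.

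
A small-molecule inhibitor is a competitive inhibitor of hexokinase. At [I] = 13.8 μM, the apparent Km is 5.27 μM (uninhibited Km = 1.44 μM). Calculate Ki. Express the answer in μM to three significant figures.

5.19 μM

Competitive: Km,app = α·Km with α = 1 + [I]/Ki.
α = Km,app/Km = 5.27/1.44 = 3.660.
Since α = 1 + [I]/Ki, [I]/Ki = 3.660 − 1 = 2.660 and Ki = 13.8/2.660 = 5.19 μM.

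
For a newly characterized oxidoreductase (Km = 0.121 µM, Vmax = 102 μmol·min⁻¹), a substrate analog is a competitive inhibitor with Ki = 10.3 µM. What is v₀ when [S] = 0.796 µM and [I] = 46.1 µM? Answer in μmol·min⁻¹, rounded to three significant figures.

α = 1 + [I]/Ki = 1 + 46.1/10.3 = 5.476.
For a competitive inhibitor, Vmax is unchanged and the apparent Km becomes α·Km: Km,app = 0.663 µM, Vmax,app = 102 μmol·min⁻¹.
v = Vmax,app·[S]/(Km,app + [S]) = 102 × 0.796/(0.663 + 0.796) = 55.7 μmol·min⁻¹.

55.7 μmol·min⁻¹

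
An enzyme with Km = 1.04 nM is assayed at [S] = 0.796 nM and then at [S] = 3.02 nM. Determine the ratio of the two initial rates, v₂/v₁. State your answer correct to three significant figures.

Since Vmax cancels, v₂/v₁ = [S]₂(Km+[S]₁) / [S]₁(Km+[S]₂).
= 3.02×(1.04+0.796) / (0.796×(1.04+3.02)) = 5.545/3.232 = 1.72.

1.72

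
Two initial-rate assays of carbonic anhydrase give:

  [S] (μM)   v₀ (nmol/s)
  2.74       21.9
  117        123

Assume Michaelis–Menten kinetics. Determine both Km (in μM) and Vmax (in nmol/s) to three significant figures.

In reciprocal form, 1/v = (Km/Vmax)·(1/[S]) + 1/Vmax. The two points give (1/[S], 1/v) = (0.3650, 0.04566) and (0.008547, 0.008130).
Slope = (0.04566 − 0.008130)/(0.3650 − 0.008547) = 0.1053; intercept = 0.04566 − 0.1053×0.3650 = 0.007230.
Vmax = 1/intercept = 138 nmol/s; Km = slope × Vmax = 0.1053 × 138 = 14.6 μM.

Km = 14.6 μM; Vmax = 138 nmol/s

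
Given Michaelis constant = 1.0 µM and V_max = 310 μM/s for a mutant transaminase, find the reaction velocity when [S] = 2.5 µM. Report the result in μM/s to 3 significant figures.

v = Vmax·[S]/(Km + [S]) = 310 × 2.5 / (1.0 + 2.5)
  = 775.0 / 3.500 = 221 μM/s.

221 μM/s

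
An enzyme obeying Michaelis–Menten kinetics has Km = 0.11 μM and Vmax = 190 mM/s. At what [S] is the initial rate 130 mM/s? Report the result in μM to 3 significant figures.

The required fractional saturation is v/Vmax = 130/190 = 0.6842.
Then [S]/(Km+[S]) = 0.6842 ⇒ [S] = 0.11 × 0.6842/(1 − 0.6842) = 0.238 μM.

0.238 μM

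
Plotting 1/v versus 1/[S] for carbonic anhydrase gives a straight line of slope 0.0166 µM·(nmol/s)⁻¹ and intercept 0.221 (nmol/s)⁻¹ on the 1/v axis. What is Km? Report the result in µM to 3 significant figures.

0.0751 µM

y-intercept = 1/Vmax ⇒ Vmax = 4.52 nmol/s; slope = Km/Vmax ⇒ Km = slope × Vmax.
Km = 0.0166 × 4.52 = 0.0751 µM.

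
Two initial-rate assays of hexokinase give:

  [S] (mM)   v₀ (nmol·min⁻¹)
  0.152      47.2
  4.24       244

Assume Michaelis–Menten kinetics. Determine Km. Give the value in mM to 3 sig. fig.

0.778 mM

In reciprocal form, 1/v = (Km/Vmax)·(1/[S]) + 1/Vmax. The two points give (1/[S], 1/v) = (6.579, 0.02119) and (0.2358, 0.004098).
Slope = (0.02119 − 0.004098)/(6.579 − 0.2358) = 0.002694; intercept = 0.02119 − 0.002694×6.579 = 0.003463.
Vmax = 1/intercept = 289 nmol·min⁻¹; Km = slope × Vmax = 0.002694 × 289 = 0.778 mM.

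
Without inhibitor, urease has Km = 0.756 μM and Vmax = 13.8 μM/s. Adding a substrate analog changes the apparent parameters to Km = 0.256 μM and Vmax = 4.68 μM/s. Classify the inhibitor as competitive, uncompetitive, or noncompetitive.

Both Km and Vmax decrease by the same factor (~2.95-fold) — characteristic of uncompetitive inhibition.

uncompetitive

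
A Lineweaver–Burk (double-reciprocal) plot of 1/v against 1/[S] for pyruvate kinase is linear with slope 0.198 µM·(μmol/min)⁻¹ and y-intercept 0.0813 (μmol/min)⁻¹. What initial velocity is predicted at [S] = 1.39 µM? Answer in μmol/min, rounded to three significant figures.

The y-intercept is 1/Vmax, so Vmax = 1/0.0813 = 12.3 μmol/min.
The slope is Km/Vmax, so Km = 0.198 × 12.3 = 2.44 µM.
Then v = 12.3 × 1.39/(2.44 + 1.39) = 4.47 μmol/min.

4.47 μmol/min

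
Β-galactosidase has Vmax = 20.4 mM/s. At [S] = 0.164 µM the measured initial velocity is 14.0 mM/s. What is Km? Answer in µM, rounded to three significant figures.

0.0750 µM

v/Vmax = 14.0/20.4 = 0.6863 = [S]/(Km+[S]).
So Km + [S] = [S]/0.6863 = 0.2390 µM, giving Km = 0.2390 − 0.164 = 0.0750 µM.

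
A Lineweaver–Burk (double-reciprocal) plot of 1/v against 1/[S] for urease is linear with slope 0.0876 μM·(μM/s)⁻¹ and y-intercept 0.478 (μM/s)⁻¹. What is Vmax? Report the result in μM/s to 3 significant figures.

2.09 μM/s

The y-intercept of a Lineweaver–Burk plot equals 1/Vmax, so Vmax = 1/0.478 = 2.09 μM/s.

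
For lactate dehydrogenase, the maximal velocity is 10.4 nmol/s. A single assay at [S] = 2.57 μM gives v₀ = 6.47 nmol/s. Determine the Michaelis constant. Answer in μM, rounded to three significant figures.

1.56 μM

v/Vmax = 6.47/10.4 = 0.6221 = [S]/(Km+[S]).
So Km + [S] = [S]/0.6221 = 4.131 μM, giving Km = 4.131 − 2.57 = 1.56 μM.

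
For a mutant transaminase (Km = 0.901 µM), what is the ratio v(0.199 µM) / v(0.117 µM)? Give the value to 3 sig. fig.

1.57

The fractional saturations are [S]/(Km+[S]) = 0.117/1.018 = 0.1149 and 0.199/1.100 = 0.1809.
v₂/v₁ is just their ratio: 0.1809/0.1149 = 1.57.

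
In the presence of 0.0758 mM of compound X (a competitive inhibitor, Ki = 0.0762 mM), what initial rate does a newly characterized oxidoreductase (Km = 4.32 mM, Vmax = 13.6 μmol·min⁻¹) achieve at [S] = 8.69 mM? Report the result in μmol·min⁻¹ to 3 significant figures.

α = 1 + [I]/Ki = 1 + 0.0758/0.0762 = 1.995.
For a competitive inhibitor, Vmax is unchanged and the apparent Km becomes α·Km: Km,app = 8.62 mM, Vmax,app = 13.6 μmol·min⁻¹.
v = Vmax,app·[S]/(Km,app + [S]) = 13.6 × 8.69/(8.62 + 8.69) = 6.83 μmol·min⁻¹.

6.83 μmol·min⁻¹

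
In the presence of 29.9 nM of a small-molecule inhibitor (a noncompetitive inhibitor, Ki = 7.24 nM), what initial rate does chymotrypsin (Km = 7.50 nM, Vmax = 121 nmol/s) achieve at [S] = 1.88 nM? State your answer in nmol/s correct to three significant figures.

α = 1 + [I]/Ki = 1 + 29.9/7.24 = 5.130.
For a noncompetitive inhibitor, Vmax is reduced to Vmax/α while Km is unchanged: Km,app = 7.50 nM, Vmax,app = 23.6 nmol/s.
v = Vmax,app·[S]/(Km,app + [S]) = 23.6 × 1.88/(7.50 + 1.88) = 4.73 nmol/s.

4.73 nmol/s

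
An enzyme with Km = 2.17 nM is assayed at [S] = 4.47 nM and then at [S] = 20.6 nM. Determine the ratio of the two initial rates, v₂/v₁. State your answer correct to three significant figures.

1.34

The fractional saturations are [S]/(Km+[S]) = 4.47/6.640 = 0.6732 and 20.6/22.77 = 0.9047.
v₂/v₁ is just their ratio: 0.9047/0.6732 = 1.34.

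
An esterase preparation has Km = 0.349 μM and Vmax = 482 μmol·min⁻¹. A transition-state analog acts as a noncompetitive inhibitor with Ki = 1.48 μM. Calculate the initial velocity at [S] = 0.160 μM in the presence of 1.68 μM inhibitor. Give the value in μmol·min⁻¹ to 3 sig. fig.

With α = 1 + [I]/Ki = 1 + 1.68/1.48 = 2.135, the noncompetitive rate law is v = (Vmax/α)·[S] / (Km + [S]).
v = (482/2.135)×0.160 / (0.349 + 0.160) = 36.12/0.5090 = 71.0 μmol·min⁻¹.

71.0 μmol·min⁻¹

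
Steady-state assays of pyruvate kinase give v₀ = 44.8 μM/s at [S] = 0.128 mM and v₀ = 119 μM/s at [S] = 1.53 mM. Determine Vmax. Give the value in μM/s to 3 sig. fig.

In reciprocal form, 1/v = (Km/Vmax)·(1/[S]) + 1/Vmax. The two points give (1/[S], 1/v) = (7.812, 0.02232) and (0.6536, 0.008403).
Slope = (0.02232 − 0.008403)/(7.812 − 0.6536) = 0.001944; intercept = 0.02232 − 0.001944×7.812 = 0.007133.
Vmax = 1/intercept = 140 μM/s; Km = slope × Vmax = 0.001944 × 140 = 0.273 mM.

140 μM/s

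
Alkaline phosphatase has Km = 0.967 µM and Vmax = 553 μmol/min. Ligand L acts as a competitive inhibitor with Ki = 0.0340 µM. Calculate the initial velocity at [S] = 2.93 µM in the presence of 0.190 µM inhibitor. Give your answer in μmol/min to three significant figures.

174 μmol/min

α = 1 + [I]/Ki = 1 + 0.190/0.0340 = 6.588.
For a competitive inhibitor, Vmax is unchanged and the apparent Km becomes α·Km: Km,app = 6.37 µM, Vmax,app = 553 μmol/min.
v = Vmax,app·[S]/(Km,app + [S]) = 553 × 2.93/(6.37 + 2.93) = 174 μmol/min.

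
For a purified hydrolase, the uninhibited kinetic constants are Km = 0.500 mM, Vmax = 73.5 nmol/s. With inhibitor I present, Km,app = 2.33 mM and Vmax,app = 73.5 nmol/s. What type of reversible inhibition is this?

competitive

Km increases (0.500 → 2.33 mM) while Vmax is unchanged — the hallmark of competitive inhibition.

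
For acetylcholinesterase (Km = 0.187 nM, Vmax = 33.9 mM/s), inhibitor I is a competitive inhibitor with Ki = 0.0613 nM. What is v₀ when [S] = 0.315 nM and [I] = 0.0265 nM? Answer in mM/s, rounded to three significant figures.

α = 1 + [I]/Ki = 1 + 0.0265/0.0613 = 1.432.
For a competitive inhibitor, Vmax is unchanged and the apparent Km becomes α·Km: Km,app = 0.268 nM, Vmax,app = 33.9 mM/s.
v = Vmax,app·[S]/(Km,app + [S]) = 33.9 × 0.315/(0.268 + 0.315) = 18.3 mM/s.

18.3 mM/s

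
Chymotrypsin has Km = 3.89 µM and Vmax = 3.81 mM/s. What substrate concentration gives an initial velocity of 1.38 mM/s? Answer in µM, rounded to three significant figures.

The required fractional saturation is v/Vmax = 1.38/3.81 = 0.3622.
Then [S]/(Km+[S]) = 0.3622 ⇒ [S] = 3.89 × 0.3622/(1 − 0.3622) = 2.21 µM.

2.21 µM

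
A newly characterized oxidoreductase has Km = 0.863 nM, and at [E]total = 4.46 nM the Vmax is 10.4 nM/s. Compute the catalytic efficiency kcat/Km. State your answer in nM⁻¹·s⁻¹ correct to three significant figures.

kcat = Vmax/[E]total = 10.4/4.46 = 2.33 s⁻¹.
kcat/Km = 2.33/0.863 = 2.70 nM⁻¹·s⁻¹.

2.70 nM⁻¹·s⁻¹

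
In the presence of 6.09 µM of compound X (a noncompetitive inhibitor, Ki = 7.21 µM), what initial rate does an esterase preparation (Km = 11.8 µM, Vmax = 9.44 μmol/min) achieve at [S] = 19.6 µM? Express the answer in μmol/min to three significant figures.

With α = 1 + [I]/Ki = 1 + 6.09/7.21 = 1.845, the noncompetitive rate law is v = (Vmax/α)·[S] / (Km + [S]).
v = (9.44/1.845)×19.6 / (11.8 + 19.6) = 100.3/31.40 = 3.19 μmol/min.

3.19 μmol/min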